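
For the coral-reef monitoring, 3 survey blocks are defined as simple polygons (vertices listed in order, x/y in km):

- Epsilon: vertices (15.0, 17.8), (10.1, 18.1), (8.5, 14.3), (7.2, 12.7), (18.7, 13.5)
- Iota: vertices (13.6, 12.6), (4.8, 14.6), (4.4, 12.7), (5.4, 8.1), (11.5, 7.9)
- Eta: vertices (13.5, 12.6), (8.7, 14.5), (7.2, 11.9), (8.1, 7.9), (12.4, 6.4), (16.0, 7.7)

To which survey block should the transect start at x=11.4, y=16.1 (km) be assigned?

Epsilon

Cast a ray rightward from (11.4, 16.1). For each polygon, the edges (by vertex number in listed order) whose endpoints lie on opposite sides of y = 16.1, where each meets that height, and whether that is right or left of the point:
Epsilon: 2–3 at x≈9.26 (left), 5–1 at x≈16.46 (right) → 1 crossing.
Iota: no edge straddles that height → 0 crossings.
Eta: no edge straddles that height → 0 crossings.
Only Epsilon has an odd count, so the point is inside Epsilon.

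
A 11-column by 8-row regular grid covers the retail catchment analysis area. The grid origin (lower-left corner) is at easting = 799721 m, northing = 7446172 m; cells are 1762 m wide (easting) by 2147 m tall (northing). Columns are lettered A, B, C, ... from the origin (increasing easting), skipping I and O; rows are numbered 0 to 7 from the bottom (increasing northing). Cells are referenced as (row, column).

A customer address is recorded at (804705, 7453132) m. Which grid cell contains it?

Column index: ⌊(804705 − 799721) / 1762⌋ = ⌊2.829⌋ = 2 → column C
Row offset from origin: ⌊(7453132 − 7446172) / 2147⌋ = ⌊3.242⌋ = 3 → row 3

(3, C)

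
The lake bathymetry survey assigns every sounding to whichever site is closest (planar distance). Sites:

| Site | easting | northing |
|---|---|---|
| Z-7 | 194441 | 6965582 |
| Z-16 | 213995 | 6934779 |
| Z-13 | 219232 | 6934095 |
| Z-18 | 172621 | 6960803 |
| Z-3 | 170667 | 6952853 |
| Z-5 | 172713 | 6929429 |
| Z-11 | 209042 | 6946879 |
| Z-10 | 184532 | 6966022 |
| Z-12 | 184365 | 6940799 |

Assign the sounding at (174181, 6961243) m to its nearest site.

Squared distances to each site:
Z-7: 429294521.000; Z-16: 2285497892.000; Z-13: 2766606505.000; Z-18: 2627200.000; Z-3: 82740296.000; Z-5: 1014285620.000; Z-11: 1421613817.000; Z-10: 129982042.000; Z-12: 521670992.000.
Minimum at Z-18.

Z-18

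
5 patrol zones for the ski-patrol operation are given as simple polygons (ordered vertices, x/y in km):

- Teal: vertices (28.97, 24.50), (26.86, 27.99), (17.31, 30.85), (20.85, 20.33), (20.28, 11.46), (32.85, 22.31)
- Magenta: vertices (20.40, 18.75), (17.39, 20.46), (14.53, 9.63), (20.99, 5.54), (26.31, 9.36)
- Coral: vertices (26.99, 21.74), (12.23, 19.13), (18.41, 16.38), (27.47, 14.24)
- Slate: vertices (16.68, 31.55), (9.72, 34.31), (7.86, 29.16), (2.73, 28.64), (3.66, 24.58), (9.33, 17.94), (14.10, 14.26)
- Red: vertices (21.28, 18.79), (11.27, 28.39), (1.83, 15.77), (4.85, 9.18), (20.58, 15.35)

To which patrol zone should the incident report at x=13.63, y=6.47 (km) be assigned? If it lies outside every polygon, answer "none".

none

Cast a ray rightward from (13.63, 6.47). For each polygon, the edges (by vertex number in listed order) whose endpoints lie on opposite sides of y = 6.47, where each meets that height, and whether that is right or left of the point:
Teal: no edge straddles that height → 0 crossings.
Magenta: 3–4 at x≈19.521 (right), 4–5 at x≈22.285 (right) → 2 crossings.
Coral: no edge straddles that height → 0 crossings.
Slate: no edge straddles that height → 0 crossings.
Red: no edge straddles that height → 0 crossings.
All counts are even, so the point lies outside every listed polygon.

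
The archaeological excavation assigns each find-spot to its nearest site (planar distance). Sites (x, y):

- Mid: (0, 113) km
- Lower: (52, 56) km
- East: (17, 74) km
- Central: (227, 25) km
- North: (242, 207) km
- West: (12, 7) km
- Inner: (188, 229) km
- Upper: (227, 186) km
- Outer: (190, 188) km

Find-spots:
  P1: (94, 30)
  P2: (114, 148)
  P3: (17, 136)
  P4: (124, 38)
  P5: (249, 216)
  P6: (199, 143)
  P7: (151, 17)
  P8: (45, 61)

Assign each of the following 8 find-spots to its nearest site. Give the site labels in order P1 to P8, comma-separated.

P1 → Lower (d²=2440.00)
P2 → Outer (d²=7376.00)
P3 → Mid (d²=818.00)
P4 → Lower (d²=5508.00)
P5 → North (d²=130.00)
P6 → Outer (d²=2106.00)
P7 → Central (d²=5840.00)
P8 → Lower (d²=74.00)

Lower, Outer, Mid, Lower, North, Outer, Central, Lower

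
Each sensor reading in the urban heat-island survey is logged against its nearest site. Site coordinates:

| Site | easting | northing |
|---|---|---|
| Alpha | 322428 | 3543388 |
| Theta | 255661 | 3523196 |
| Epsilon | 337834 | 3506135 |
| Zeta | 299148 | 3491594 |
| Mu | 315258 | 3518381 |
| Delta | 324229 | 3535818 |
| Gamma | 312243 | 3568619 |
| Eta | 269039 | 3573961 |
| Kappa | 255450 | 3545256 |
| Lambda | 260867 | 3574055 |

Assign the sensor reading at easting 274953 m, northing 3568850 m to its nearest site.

Squared distances to each site:
Alpha: 2902189069.000; Theta: 2456468980.000; Epsilon: 7887191386.000; Zeta: 6553887561.000; Mu: 4171612986.000; Delta: 3519237200.000; Gamma: 1390597461.000; Eta: 61097717.000; Kappa: 937043845.000; Lambda: 225507421.000.
Minimum at Eta.

Eta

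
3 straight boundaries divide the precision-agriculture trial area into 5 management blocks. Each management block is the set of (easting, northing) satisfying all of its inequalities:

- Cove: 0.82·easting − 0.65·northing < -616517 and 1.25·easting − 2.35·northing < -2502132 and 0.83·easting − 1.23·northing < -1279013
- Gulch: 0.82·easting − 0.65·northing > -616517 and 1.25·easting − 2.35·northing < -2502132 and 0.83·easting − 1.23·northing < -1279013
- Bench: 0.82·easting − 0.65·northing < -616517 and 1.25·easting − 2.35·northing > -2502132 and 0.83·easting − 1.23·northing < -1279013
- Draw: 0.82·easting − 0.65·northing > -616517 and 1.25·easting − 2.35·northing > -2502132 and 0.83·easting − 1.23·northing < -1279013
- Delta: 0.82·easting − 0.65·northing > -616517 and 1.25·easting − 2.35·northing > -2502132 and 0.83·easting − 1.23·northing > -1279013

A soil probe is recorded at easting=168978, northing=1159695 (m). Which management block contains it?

Gulch

0.82·168978 − 0.65·1159695 = -615239.790, which is > -616517
1.25·168978 − 2.35·1159695 = -2514060.750, which is < -2502132
0.83·168978 − 1.23·1159695 = -1286173.110, which is < -1279013
This sign pattern matches Gulch.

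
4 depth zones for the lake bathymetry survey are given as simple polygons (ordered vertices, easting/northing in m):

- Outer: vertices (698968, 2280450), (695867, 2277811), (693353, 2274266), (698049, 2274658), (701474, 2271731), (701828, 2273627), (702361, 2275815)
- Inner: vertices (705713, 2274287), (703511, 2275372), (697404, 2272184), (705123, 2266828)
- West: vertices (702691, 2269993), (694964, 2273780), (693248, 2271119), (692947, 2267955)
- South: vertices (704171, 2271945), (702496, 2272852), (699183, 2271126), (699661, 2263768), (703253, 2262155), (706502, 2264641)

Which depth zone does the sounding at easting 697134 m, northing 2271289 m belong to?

West

Cast a ray rightward from (697134, 2271289). For each polygon, the edges (by vertex number in listed order) whose endpoints lie on opposite sides of northing = 2271289, where each meets that height, and whether that is right or left of the point:
Outer: no edge straddles that height → 0 crossings.
Inner: 3–4 at easting≈698693.9 (right), 4–1 at easting≈705475.9 (right) → 2 crossings.
West: 1–2 at easting≈700046.6 (right), 2–3 at easting≈693357.6 (left) → 1 crossing.
South: 2–3 at easting≈699495.9 (right), 6–1 at easting≈704380.4 (right) → 2 crossings.
Only West has an odd count, so the point is inside West.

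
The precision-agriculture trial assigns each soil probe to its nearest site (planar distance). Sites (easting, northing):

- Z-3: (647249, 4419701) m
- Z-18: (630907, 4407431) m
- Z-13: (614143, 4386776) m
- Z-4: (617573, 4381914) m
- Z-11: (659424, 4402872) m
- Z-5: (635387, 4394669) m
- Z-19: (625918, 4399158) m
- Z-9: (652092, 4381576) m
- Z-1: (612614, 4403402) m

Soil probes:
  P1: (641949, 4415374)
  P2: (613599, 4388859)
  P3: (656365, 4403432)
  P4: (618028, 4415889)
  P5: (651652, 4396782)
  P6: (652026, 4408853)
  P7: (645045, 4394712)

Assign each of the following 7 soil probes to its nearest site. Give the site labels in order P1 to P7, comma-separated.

P1 → Z-3 (d²=46812929.00)
P2 → Z-13 (d²=4634825.00)
P3 → Z-11 (d²=9671081.00)
P4 → Z-1 (d²=185236565.00)
P5 → Z-11 (d²=97492084.00)
P6 → Z-11 (d²=90502765.00)
P7 → Z-5 (d²=93278813.00)

Z-3, Z-13, Z-11, Z-1, Z-11, Z-11, Z-5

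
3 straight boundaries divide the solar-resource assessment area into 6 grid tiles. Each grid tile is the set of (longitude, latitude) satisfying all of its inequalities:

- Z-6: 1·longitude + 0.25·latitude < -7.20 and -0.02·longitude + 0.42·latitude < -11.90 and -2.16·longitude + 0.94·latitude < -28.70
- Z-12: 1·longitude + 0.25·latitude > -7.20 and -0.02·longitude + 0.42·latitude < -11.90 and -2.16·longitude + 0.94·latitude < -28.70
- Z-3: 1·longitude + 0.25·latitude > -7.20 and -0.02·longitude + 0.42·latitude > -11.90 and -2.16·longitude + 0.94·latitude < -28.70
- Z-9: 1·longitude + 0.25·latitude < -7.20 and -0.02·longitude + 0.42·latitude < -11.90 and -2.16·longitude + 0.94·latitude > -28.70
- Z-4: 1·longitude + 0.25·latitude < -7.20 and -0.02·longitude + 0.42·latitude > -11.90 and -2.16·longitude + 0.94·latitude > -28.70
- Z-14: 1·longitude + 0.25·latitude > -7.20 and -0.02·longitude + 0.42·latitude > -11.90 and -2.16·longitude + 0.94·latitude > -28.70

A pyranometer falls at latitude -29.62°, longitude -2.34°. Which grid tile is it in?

1·-2.34 + 0.25·-29.62 = -9.745, which is < -7.20
-0.02·-2.34 + 0.42·-29.62 = -12.394, which is < -11.90
-2.16·-2.34 + 0.94·-29.62 = -22.788, which is > -28.70
This sign pattern matches Z-9.

Z-9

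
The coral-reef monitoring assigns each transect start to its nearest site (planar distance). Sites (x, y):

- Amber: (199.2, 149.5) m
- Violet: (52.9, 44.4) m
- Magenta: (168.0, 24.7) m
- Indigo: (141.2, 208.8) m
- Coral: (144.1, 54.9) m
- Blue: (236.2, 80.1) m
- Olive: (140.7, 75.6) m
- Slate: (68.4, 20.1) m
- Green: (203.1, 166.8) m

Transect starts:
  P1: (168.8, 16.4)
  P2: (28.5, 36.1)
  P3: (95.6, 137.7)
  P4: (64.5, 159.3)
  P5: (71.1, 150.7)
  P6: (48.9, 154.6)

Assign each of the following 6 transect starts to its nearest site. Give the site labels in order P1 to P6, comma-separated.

Magenta, Violet, Olive, Indigo, Indigo, Indigo

P1 → Magenta (d²=69.53)
P2 → Violet (d²=664.25)
P3 → Olive (d²=5890.42)
P4 → Indigo (d²=8333.14)
P5 → Indigo (d²=8289.62)
P6 → Indigo (d²=11456.93)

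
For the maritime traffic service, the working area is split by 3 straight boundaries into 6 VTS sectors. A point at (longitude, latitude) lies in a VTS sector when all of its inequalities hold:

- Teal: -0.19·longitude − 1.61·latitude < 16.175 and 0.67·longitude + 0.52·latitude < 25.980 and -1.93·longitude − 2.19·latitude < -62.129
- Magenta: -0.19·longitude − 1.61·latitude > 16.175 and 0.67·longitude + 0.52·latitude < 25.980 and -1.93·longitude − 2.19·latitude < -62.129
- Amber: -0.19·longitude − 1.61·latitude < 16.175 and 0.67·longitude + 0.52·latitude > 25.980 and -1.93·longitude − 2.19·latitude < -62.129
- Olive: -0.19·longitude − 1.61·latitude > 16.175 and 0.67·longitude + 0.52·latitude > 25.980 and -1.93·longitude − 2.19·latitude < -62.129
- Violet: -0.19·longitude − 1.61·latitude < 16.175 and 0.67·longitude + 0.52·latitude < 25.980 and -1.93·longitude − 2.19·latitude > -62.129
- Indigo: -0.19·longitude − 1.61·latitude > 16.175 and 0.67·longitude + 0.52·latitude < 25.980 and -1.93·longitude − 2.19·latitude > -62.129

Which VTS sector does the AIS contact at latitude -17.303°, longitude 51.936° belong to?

-0.19·51.936 − 1.61·-17.303 = 17.990, which is > 16.175
0.67·51.936 + 0.52·-17.303 = 25.800, which is < 25.980
-1.93·51.936 − 2.19·-17.303 = -62.343, which is < -62.129
This sign pattern matches Magenta.

Magenta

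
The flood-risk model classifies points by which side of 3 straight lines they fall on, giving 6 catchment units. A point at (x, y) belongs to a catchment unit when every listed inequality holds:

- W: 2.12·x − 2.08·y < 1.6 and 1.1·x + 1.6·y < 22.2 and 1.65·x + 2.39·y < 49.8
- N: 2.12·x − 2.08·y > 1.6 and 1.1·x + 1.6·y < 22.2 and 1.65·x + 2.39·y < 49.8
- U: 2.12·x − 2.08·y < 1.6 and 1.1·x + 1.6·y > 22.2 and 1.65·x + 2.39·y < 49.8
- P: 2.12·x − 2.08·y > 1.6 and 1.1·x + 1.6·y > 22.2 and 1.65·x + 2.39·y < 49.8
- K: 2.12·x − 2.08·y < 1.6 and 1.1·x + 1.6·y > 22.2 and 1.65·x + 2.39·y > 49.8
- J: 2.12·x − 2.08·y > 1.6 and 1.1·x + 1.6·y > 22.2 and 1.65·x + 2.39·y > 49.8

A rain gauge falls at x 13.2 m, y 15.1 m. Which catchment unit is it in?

2.12·13.2 − 2.08·15.1 = -3.424, which is < 1.6
1.1·13.2 + 1.6·15.1 = 38.680, which is > 22.2
1.65·13.2 + 2.39·15.1 = 57.869, which is > 49.8
This sign pattern matches K.

K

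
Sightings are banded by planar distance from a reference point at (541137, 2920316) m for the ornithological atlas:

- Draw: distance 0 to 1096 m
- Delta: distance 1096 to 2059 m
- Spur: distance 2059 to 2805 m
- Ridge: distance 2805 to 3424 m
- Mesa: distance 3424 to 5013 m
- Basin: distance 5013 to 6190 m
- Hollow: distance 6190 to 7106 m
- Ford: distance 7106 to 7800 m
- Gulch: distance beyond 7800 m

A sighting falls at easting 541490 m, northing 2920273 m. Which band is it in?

Distance = √((541490−541137)² + (2920273−2920316)²) = √(124609.000 + 1849.000) = 355.609 m.
0 ≤ 355.609 < 1096 → Draw.

Draw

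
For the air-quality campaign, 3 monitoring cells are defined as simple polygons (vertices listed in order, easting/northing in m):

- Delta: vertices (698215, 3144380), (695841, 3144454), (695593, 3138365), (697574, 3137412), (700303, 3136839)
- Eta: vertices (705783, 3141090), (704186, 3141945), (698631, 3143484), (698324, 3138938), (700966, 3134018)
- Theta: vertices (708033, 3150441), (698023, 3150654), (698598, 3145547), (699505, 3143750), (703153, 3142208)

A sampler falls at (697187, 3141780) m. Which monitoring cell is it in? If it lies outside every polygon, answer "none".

Cast a ray rightward from (697187, 3141780). For each polygon, the edges (by vertex number in listed order) whose endpoints lie on opposite sides of northing = 3141780, where each meets that height, and whether that is right or left of the point:
Delta: 2–3 at easting≈695732.1 (left), 5–1 at easting≈698934.9 (right) → 1 crossing.
Eta: 1–2 at easting≈704494.2 (right), 3–4 at easting≈698515.9 (right) → 2 crossings.
Theta: no edge straddles that height → 0 crossings.
Only Delta has an odd count, so the point is inside Delta.

Delta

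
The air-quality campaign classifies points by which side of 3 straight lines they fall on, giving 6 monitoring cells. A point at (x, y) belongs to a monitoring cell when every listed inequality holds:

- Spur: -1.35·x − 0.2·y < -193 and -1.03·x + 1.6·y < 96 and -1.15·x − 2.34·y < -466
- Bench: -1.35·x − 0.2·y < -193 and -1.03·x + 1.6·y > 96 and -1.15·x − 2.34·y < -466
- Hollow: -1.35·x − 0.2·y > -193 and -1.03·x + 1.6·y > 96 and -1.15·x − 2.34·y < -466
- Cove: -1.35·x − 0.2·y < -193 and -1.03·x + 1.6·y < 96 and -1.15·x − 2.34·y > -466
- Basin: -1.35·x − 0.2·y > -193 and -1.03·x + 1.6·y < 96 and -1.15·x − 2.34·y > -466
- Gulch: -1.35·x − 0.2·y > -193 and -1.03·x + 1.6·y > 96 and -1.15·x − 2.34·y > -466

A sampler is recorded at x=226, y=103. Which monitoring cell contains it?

Spur

-1.35·226 − 0.2·103 = -325.700, which is < -193
-1.03·226 + 1.6·103 = -67.980, which is < 96
-1.15·226 − 2.34·103 = -500.920, which is < -466
This sign pattern matches Spur.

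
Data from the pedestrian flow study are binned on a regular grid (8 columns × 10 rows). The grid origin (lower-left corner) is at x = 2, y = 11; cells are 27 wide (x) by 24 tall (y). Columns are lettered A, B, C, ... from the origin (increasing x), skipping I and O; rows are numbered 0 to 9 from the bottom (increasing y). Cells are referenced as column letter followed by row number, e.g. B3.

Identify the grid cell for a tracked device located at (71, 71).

C2

Column index: ⌊(71 − 2) / 27⌋ = ⌊2.556⌋ = 2 → column C
Row offset from origin: ⌊(71 − 11) / 24⌋ = ⌊2.500⌋ = 2 → row 2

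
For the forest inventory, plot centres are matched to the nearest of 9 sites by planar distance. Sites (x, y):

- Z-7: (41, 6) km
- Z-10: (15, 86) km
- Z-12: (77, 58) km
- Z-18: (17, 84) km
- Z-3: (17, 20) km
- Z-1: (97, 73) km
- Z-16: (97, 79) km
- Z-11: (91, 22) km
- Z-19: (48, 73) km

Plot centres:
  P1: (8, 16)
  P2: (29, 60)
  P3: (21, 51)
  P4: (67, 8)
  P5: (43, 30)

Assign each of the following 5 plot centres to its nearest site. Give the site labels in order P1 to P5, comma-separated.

Z-3, Z-19, Z-3, Z-7, Z-7

P1 → Z-3 (d²=97.00)
P2 → Z-19 (d²=530.00)
P3 → Z-3 (d²=977.00)
P4 → Z-7 (d²=680.00)
P5 → Z-7 (d²=580.00)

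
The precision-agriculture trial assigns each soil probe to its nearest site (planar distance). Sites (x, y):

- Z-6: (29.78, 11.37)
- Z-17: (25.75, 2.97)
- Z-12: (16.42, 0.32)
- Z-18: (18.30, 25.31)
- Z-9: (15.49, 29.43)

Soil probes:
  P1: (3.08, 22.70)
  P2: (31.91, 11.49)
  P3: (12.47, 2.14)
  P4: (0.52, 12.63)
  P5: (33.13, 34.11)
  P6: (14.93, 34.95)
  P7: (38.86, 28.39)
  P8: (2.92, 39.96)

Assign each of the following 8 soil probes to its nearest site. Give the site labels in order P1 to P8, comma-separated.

Z-9, Z-6, Z-12, Z-12, Z-18, Z-9, Z-6, Z-9

P1 → Z-9 (d²=199.30)
P2 → Z-6 (d²=4.55)
P3 → Z-12 (d²=18.91)
P4 → Z-12 (d²=404.35)
P5 → Z-18 (d²=297.37)
P6 → Z-9 (d²=30.78)
P7 → Z-6 (d²=372.13)
P8 → Z-9 (d²=268.89)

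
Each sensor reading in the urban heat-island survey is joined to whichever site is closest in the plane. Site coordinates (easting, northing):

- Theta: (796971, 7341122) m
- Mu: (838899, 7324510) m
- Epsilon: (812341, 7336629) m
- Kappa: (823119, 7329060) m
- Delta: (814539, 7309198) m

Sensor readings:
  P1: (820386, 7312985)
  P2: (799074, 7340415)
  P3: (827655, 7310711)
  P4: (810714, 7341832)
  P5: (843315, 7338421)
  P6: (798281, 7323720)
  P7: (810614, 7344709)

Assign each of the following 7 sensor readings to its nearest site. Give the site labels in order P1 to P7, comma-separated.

Delta, Theta, Delta, Epsilon, Mu, Theta, Epsilon

P1 → Delta (d²=48528778.00)
P2 → Theta (d²=4922458.00)
P3 → Delta (d²=174318625.00)
P4 → Epsilon (d²=29718338.00)
P5 → Mu (d²=213016977.00)
P6 → Theta (d²=304545704.00)
P7 → Epsilon (d²=68268929.00)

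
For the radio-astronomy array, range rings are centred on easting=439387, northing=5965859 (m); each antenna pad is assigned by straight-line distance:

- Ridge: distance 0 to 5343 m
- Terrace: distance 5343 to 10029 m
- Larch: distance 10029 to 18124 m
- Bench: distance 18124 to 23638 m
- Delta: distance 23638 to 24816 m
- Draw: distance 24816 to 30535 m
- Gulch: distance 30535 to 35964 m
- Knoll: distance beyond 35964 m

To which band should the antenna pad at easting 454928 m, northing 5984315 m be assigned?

Delta

Distance = √((454928−439387)² + (5984315−5965859)²) = √(241522681.000 + 340623936.000) = 24127.715 m.
23638 ≤ 24127.715 < 24816 → Delta.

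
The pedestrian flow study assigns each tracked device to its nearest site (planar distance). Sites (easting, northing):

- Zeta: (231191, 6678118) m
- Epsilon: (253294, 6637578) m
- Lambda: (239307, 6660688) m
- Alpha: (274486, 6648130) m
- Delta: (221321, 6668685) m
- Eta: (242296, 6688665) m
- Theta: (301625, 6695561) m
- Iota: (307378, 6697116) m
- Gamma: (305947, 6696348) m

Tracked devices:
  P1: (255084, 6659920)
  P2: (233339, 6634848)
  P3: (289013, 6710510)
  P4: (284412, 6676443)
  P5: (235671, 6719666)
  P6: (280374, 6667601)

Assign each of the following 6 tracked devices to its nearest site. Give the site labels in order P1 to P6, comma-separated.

P1 → Lambda (d²=249503553.00)
P2 → Epsilon (d²=405654925.00)
P3 → Theta (d²=382535145.00)
P4 → Theta (d²=661785293.00)
P5 → Eta (d²=1004952626.00)
P6 → Alpha (d²=413788385.00)

Lambda, Epsilon, Theta, Theta, Eta, Alpha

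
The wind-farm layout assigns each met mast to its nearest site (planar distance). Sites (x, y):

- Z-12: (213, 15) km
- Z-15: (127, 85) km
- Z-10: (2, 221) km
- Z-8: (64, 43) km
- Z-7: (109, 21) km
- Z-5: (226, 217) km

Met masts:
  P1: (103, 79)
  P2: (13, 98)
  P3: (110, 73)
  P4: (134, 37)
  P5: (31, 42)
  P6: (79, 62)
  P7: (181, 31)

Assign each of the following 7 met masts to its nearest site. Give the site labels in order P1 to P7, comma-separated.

P1 → Z-15 (d²=612.00)
P2 → Z-8 (d²=5626.00)
P3 → Z-15 (d²=433.00)
P4 → Z-7 (d²=881.00)
P5 → Z-8 (d²=1090.00)
P6 → Z-8 (d²=586.00)
P7 → Z-12 (d²=1280.00)

Z-15, Z-8, Z-15, Z-7, Z-8, Z-8, Z-12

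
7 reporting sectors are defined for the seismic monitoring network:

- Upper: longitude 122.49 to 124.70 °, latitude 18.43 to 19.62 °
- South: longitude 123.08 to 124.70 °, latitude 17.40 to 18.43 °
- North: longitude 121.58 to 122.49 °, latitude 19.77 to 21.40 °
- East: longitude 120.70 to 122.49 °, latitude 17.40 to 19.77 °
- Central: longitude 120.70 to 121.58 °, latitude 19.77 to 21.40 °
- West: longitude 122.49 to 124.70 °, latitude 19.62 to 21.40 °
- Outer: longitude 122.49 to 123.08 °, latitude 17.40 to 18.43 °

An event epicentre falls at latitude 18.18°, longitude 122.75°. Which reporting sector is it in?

The point has longitude = 122.75 and latitude = 18.18.
Only Outer satisfies 122.49 ≤ longitude ≤ 123.08 and 17.40 ≤ latitude ≤ 18.43.

Outer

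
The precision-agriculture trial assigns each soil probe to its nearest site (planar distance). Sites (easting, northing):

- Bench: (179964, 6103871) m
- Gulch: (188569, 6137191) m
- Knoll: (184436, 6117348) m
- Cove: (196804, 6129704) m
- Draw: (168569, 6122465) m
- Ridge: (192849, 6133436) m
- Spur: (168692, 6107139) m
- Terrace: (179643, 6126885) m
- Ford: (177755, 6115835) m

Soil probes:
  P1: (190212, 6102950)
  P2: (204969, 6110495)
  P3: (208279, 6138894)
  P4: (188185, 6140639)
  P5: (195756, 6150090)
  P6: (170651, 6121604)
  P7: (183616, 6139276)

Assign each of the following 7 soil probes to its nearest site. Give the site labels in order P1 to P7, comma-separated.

Bench, Cove, Cove, Gulch, Gulch, Draw, Gulch

P1 → Bench (d²=105869745.00)
P2 → Cove (d²=435652906.00)
P3 → Cove (d²=216131725.00)
P4 → Gulch (d²=12036160.00)
P5 → Gulch (d²=218037170.00)
P6 → Draw (d²=5076045.00)
P7 → Gulch (d²=28879434.00)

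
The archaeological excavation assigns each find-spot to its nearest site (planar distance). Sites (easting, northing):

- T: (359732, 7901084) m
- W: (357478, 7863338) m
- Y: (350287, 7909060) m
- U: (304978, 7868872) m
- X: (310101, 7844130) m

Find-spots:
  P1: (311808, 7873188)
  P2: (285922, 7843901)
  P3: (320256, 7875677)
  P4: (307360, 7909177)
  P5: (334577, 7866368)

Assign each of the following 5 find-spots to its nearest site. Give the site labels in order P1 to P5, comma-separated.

U, X, U, U, W

P1 → U (d²=65276756.00)
P2 → X (d²=584676482.00)
P3 → U (d²=279725309.00)
P4 → U (d²=1630166949.00)
P5 → W (d²=533636701.00)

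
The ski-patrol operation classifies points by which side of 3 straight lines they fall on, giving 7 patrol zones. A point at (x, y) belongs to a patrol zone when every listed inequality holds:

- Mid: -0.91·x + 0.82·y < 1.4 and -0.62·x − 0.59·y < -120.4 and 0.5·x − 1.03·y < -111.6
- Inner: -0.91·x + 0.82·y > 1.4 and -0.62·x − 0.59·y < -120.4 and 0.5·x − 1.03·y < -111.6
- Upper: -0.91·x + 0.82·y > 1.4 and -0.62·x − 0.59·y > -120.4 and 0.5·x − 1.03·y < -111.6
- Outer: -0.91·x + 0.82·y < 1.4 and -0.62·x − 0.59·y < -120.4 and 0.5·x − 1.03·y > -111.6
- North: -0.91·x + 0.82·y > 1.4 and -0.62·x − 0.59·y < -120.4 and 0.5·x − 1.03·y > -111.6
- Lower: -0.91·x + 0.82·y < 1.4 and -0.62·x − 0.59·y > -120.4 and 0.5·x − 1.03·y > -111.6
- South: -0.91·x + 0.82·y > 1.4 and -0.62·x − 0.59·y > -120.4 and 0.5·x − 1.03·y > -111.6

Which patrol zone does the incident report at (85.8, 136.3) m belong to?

North

-0.91·85.8 + 0.82·136.3 = 33.688, which is > 1.4
-0.62·85.8 − 0.59·136.3 = -133.613, which is < -120.4
0.5·85.8 − 1.03·136.3 = -97.489, which is > -111.6
This sign pattern matches North.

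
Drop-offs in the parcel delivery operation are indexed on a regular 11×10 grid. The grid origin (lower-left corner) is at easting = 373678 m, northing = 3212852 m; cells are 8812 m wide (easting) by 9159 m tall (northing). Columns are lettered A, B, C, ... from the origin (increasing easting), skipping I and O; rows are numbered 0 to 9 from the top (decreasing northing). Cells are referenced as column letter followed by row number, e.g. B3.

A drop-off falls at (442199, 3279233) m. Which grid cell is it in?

H2

Column index: ⌊(442199 − 373678) / 8812⌋ = ⌊7.776⌋ = 7 → column H
Row offset from origin: ⌊(3279233 − 3212852) / 9159⌋ = ⌊7.248⌋ = 7 → row 2 (counted from top)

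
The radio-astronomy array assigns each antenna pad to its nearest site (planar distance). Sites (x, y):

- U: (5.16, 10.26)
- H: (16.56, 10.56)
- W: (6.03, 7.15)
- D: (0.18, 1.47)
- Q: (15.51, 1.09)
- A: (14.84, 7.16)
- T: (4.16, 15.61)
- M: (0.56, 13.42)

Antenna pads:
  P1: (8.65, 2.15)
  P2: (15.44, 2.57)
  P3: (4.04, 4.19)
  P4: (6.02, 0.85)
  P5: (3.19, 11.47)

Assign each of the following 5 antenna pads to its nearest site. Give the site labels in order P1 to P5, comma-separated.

P1 → W (d²=31.86)
P2 → Q (d²=2.20)
P3 → W (d²=12.72)
P4 → D (d²=34.49)
P5 → U (d²=5.35)

W, Q, W, D, U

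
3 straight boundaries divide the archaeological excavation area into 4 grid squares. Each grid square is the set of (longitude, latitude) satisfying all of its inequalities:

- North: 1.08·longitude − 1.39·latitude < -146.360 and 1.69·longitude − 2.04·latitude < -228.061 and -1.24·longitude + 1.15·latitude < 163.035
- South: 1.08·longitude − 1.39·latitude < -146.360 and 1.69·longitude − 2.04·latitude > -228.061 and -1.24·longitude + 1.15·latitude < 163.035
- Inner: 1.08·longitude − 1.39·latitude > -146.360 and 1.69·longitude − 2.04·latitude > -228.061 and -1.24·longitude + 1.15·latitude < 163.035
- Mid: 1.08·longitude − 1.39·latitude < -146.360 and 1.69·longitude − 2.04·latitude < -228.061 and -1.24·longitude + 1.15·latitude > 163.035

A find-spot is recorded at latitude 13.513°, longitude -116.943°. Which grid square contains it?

1.08·-116.943 − 1.39·13.513 = -145.082, which is > -146.360
1.69·-116.943 − 2.04·13.513 = -225.200, which is > -228.061
-1.24·-116.943 + 1.15·13.513 = 160.549, which is < 163.035
This sign pattern matches Inner.

Inner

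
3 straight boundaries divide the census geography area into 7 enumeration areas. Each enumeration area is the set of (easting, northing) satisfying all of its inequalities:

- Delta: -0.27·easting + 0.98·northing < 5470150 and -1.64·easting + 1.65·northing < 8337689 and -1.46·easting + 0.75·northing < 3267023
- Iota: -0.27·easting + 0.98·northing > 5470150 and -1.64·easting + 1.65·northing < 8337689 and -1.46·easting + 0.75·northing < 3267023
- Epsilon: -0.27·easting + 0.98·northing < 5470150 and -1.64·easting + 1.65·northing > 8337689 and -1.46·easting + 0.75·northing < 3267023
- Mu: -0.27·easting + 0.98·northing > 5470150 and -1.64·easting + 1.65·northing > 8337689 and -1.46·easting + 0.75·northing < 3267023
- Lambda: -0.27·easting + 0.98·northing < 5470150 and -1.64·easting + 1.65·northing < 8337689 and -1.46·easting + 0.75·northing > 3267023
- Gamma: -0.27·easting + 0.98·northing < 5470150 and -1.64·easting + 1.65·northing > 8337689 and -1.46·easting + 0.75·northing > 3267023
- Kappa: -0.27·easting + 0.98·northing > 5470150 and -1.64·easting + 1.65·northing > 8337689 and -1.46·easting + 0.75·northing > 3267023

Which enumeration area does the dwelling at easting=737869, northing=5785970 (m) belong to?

Iota

-0.27·737869 + 0.98·5785970 = 5471025.970, which is > 5470150
-1.64·737869 + 1.65·5785970 = 8336745.340, which is < 8337689
-1.46·737869 + 0.75·5785970 = 3262188.760, which is < 3267023
This sign pattern matches Iota.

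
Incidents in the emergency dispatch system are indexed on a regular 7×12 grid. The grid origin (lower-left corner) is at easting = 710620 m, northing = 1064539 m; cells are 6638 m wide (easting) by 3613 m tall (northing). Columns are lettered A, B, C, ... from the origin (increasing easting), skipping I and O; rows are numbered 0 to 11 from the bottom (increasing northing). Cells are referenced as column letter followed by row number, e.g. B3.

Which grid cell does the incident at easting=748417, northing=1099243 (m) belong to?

F9

Column index: ⌊(748417 − 710620) / 6638⌋ = ⌊5.694⌋ = 5 → column F
Row offset from origin: ⌊(1099243 − 1064539) / 3613⌋ = ⌊9.605⌋ = 9 → row 9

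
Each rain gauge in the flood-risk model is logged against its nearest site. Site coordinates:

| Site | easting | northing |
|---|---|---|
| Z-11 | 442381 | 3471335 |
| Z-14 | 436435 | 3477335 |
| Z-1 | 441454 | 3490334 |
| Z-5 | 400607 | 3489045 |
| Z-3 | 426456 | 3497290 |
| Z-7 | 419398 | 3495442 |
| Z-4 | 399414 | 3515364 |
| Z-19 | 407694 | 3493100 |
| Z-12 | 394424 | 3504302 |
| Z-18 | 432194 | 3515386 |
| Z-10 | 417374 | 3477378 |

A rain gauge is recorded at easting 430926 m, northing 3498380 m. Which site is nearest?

Z-3

Squared distances to each site:
Z-11: 862649050.000; Z-14: 473241106.000; Z-1: 175576900.000; Z-5: 1006383986.000; Z-3: 21169000.000; Z-7: 141526628.000; Z-4: 1281462400.000; Z-19: 567604224.000; Z-12: 1367466088.000; Z-18: 290811860.000; Z-10: 624740708.000.
Minimum at Z-3.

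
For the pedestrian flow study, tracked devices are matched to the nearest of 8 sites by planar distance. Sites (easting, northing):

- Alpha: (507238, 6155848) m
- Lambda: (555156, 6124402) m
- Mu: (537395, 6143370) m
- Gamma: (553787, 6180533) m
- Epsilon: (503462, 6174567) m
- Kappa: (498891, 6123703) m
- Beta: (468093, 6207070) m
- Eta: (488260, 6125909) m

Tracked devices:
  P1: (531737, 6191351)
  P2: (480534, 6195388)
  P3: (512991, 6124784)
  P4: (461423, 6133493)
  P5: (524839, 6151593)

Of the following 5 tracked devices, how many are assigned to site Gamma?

P1 → Gamma
P2 → Beta
P3 → Kappa
P4 → Eta
P5 → Mu
1 of the 5 goes to Gamma.

1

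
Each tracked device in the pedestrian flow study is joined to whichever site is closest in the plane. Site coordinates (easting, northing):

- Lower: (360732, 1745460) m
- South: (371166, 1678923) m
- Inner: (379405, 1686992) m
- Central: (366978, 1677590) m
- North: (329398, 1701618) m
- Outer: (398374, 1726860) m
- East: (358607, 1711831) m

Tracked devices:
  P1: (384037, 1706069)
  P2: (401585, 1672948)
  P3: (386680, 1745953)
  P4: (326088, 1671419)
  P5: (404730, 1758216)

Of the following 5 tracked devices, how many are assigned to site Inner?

2

P1 → Inner
P2 → Inner
P3 → Outer
P4 → North
P5 → Outer
2 of the 5 go to Inner.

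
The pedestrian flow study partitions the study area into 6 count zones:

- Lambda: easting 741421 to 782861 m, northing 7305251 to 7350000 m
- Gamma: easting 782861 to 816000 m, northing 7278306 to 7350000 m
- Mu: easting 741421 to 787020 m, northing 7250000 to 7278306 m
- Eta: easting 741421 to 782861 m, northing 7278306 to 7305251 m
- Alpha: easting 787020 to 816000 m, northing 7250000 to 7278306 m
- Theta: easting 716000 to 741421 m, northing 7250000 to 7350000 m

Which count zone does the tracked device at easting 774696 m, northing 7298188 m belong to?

Eta

The point has easting = 774696 and northing = 7298188.
Only Eta satisfies 741421 ≤ easting ≤ 782861 and 7278306 ≤ northing ≤ 7305251.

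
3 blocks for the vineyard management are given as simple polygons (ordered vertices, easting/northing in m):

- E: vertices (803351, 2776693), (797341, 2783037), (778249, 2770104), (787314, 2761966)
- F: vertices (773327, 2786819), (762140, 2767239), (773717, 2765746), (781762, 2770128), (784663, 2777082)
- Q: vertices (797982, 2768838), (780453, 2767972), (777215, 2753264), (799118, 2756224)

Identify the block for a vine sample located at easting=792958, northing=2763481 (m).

Cast a ray rightward from (792958, 2763481). For each polygon, the edges (by vertex number in listed order) whose endpoints lie on opposite sides of northing = 2763481, where each meets that height, and whether that is right or left of the point:
E: 3–4 at easting≈785626.4 (left), 4–1 at easting≈788963.8 (left) → 0 crossings.
F: no edge straddles that height → 0 crossings.
Q: 2–3 at easting≈779464.3 (left), 4–1 at easting≈798464.4 (right) → 1 crossing.
Only Q has an odd count, so the point is inside Q.

Q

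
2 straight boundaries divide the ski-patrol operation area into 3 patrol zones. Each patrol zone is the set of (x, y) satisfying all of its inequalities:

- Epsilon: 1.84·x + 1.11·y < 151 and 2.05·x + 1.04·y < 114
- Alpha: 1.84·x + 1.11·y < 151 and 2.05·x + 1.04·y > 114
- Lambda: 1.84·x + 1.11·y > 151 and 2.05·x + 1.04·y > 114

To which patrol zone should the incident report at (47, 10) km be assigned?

1.84·47 + 1.11·10 = 97.580, which is < 151
2.05·47 + 1.04·10 = 106.750, which is < 114
This sign pattern matches Epsilon.

Epsilon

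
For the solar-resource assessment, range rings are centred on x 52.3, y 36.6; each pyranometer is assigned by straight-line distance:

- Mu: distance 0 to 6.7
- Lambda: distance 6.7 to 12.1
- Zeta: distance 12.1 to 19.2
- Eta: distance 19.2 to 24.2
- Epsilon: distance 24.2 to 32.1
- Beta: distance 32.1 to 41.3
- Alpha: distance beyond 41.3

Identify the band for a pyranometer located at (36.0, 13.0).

Distance = √((36.0−52.3)² + (13.0−36.6)²) = √(265.690 + 556.960) = 28.682.
24.2 ≤ 28.682 < 32.1 → Epsilon.

Epsilon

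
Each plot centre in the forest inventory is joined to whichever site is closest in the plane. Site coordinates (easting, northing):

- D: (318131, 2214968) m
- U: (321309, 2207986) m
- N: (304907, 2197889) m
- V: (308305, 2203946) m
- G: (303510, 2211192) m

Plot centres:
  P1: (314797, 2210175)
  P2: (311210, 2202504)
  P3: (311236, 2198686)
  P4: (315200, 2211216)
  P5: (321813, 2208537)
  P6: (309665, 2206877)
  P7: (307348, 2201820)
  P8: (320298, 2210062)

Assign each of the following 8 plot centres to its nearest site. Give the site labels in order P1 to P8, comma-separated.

P1 → D (d²=34088405.00)
P2 → V (d²=10518389.00)
P3 → V (d²=36258361.00)
P4 → D (d²=22668265.00)
P5 → U (d²=557617.00)
P6 → V (d²=10440361.00)
P7 → V (d²=5435725.00)
P8 → U (d²=5331897.00)

D, V, V, D, U, V, V, U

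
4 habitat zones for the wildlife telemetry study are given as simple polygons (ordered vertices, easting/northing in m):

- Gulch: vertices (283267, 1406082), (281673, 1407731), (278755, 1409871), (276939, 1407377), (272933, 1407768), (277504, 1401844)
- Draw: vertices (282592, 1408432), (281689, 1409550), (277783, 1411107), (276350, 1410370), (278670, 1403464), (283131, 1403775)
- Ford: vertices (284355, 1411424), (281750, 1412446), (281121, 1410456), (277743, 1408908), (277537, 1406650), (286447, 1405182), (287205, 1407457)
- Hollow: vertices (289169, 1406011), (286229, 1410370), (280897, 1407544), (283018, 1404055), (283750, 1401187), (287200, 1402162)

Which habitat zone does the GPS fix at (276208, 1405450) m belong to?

Gulch

Cast a ray rightward from (276208, 1405450). For each polygon, the edges (by vertex number in listed order) whose endpoints lie on opposite sides of northing = 1405450, where each meets that height, and whether that is right or left of the point:
Gulch: 5–6 at easting≈274721.6 (left), 6–1 at easting≈282407.6 (right) → 1 crossing.
Draw: 4–5 at easting≈278002.8 (right), 6–1 at easting≈282937.1 (right) → 2 crossings.
Ford: 5–6 at easting≈284820.4 (right), 6–7 at easting≈286536.3 (right) → 2 crossings.
Hollow: 3–4 at easting≈282170.0 (right), 6–1 at easting≈288882.0 (right) → 2 crossings.
Only Gulch has an odd count, so the point is inside Gulch.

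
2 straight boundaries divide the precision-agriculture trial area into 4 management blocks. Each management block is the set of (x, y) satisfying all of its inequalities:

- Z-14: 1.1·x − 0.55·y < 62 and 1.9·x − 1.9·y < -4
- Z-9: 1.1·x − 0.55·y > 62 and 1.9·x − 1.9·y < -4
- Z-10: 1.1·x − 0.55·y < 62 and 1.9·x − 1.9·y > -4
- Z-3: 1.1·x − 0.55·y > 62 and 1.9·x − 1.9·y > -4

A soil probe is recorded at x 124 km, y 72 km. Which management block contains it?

1.1·124 − 0.55·72 = 96.800, which is > 62
1.9·124 − 1.9·72 = 98.800, which is > -4
This sign pattern matches Z-3.

Z-3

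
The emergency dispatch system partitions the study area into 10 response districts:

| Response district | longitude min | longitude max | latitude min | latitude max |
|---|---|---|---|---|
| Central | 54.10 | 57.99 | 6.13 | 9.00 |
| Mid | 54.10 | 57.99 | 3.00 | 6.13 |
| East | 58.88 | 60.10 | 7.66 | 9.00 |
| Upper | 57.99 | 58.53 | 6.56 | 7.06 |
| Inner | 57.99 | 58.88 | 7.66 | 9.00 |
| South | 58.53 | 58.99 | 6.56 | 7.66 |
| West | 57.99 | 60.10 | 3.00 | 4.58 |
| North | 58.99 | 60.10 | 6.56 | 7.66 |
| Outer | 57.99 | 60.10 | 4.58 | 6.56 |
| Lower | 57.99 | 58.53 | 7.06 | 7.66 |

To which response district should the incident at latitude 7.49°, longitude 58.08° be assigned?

The point has longitude = 58.08 and latitude = 7.49.
Only Lower satisfies 57.99 ≤ longitude ≤ 58.53 and 7.06 ≤ latitude ≤ 7.66.

Lower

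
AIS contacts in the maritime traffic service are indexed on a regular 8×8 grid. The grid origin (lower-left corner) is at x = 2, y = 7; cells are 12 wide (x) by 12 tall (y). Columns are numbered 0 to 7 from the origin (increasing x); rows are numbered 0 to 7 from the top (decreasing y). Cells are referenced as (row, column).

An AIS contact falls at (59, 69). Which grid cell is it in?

(2, 4)

Column index: ⌊(59 − 2) / 12⌋ = ⌊4.750⌋ = 4
Row offset from origin: ⌊(69 − 7) / 12⌋ = ⌊5.167⌋ = 5 → row 2 (counted from top)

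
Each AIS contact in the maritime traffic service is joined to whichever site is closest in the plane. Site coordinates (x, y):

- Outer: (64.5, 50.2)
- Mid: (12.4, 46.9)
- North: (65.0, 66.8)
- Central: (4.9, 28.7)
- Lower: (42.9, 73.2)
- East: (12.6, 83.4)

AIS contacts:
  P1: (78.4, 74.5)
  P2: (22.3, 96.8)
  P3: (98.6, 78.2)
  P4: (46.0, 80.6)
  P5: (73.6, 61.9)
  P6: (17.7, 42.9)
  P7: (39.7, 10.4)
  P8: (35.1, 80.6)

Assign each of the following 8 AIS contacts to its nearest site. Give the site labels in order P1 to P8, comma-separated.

North, East, North, Lower, North, Mid, Central, Lower

P1 → North (d²=238.85)
P2 → East (d²=273.65)
P3 → North (d²=1258.92)
P4 → Lower (d²=64.37)
P5 → North (d²=97.97)
P6 → Mid (d²=44.09)
P7 → Central (d²=1545.93)
P8 → Lower (d²=115.60)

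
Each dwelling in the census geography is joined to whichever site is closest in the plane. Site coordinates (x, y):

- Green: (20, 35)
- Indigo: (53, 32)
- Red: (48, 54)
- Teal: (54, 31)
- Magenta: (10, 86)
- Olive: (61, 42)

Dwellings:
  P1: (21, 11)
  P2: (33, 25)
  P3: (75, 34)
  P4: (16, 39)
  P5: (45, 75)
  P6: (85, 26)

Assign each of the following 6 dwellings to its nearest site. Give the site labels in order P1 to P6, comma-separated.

P1 → Green (d²=577.00)
P2 → Green (d²=269.00)
P3 → Olive (d²=260.00)
P4 → Green (d²=32.00)
P5 → Red (d²=450.00)
P6 → Olive (d²=832.00)

Green, Green, Olive, Green, Red, Olive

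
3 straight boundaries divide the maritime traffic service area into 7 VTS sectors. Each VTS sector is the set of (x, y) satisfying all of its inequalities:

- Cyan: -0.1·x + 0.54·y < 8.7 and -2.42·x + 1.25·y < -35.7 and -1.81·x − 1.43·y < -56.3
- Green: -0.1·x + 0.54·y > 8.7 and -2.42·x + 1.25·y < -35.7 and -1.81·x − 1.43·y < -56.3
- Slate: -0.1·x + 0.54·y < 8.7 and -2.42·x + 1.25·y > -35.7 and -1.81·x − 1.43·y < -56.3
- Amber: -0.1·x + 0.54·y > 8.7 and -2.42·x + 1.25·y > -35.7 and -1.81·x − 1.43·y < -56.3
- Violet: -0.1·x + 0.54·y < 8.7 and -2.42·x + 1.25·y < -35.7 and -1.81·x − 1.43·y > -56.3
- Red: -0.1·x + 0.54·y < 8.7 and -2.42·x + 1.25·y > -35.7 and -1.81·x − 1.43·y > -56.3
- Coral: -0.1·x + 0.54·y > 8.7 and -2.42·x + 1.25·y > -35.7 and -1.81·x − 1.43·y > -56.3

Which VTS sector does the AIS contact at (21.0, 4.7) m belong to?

-0.1·21.0 + 0.54·4.7 = 0.438, which is < 8.7
-2.42·21.0 + 1.25·4.7 = -44.945, which is < -35.7
-1.81·21.0 − 1.43·4.7 = -44.731, which is > -56.3
This sign pattern matches Violet.

Violet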